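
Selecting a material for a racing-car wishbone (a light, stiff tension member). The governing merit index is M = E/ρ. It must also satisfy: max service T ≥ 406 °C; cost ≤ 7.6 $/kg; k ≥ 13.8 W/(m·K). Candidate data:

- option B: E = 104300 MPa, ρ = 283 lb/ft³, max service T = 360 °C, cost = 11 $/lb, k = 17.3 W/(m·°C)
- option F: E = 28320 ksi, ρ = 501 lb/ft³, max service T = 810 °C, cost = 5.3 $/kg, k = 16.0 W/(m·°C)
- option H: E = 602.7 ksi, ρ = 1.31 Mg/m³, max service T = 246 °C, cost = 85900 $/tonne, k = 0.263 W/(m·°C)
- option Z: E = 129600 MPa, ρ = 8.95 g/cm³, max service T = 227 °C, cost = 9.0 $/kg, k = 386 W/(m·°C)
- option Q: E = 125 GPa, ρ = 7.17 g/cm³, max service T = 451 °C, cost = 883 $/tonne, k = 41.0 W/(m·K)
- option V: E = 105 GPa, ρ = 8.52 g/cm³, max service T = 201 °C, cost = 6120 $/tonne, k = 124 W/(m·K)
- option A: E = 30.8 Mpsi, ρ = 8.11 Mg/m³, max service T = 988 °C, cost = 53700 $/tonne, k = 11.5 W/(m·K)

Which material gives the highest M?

Screen on constraints: max service T ≥ 406 °C; cost ≤ 7.6 $/kg; k ≥ 13.8 W/(m·K). Survivors: option F, option Q.
Convert each candidate to consistent units, then evaluate M:
  option F: E = 195.3 GPa, ρ = 8025 kg/m³
  option Q: E = 125.0 GPa, ρ = 7170 kg/m³
  option F: M = 24.3 MN·m/kg
  option Q: M = 17.4 MN·m/kg
Highest index: option F.

option F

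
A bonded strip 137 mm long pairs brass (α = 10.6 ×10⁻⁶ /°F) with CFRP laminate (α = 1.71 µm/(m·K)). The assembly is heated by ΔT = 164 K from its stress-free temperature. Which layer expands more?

brass

brass: α = 10.6×10⁻⁶/°F × 9/5 = 19.1×10⁻⁶/K.
α(brass) = 19.1×10⁻⁶/K vs α(CFRP laminate) = 1.71×10⁻⁶/K.
Higher α expands more for the same ΔT: brass.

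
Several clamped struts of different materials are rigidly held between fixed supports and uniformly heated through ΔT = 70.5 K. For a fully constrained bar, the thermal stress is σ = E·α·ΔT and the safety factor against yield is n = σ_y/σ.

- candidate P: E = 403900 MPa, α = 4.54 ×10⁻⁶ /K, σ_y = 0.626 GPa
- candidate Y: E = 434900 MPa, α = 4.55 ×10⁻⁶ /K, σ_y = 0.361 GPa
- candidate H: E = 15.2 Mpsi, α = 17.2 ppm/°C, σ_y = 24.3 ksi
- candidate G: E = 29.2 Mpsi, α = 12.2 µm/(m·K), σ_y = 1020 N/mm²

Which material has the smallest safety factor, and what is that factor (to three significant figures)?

candidate H, n = 1.32

Per material, after unit conversion:
  candidate P: E = 403.9, α = 4.54, σ_y = 626.0 → σ = 129 MPa, n = 4.84
  candidate Y: E = 434.9, α = 4.55, σ_y = 361.0 → σ = 140 MPa, n = 2.59
  candidate H: E = 104.8, α = 17.2, σ_y = 167.5 → σ = 127 MPa, n = 1.32
  candidate G: E = 201.3, α = 12.2, σ_y = 1020 → σ = 173 MPa, n = 5.89
Candidate H has the lowest safety factor, n = 1.32.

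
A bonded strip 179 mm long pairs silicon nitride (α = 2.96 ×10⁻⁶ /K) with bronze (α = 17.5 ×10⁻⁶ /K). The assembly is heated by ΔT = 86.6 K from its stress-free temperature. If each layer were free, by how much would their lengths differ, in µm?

Δα = |2.96 − 17.5|×10⁻⁶/K = 14.5×10⁻⁶/K.
ΔL_mismatch = Δα·L·ΔT = 14.5×10⁻⁶ × 179.0 mm × 86.6 K = 225 µm.

225 µm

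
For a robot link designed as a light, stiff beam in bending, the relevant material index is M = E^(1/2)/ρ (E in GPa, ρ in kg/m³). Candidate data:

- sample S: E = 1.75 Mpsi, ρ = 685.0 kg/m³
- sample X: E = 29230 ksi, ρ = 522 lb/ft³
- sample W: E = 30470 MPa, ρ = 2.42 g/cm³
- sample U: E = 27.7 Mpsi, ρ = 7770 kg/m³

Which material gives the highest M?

In SI units:
  sample S: E = 12.07 GPa, ρ = 685.0 kg/m³
  sample X: E = 201.5 GPa, ρ = 8362 kg/m³
  sample W: E = 30.47 GPa, ρ = 2420 kg/m³
  sample U: E = 191.0 GPa, ρ = 7770 kg/m³
  sample S: M = 5.07×10⁻³
  sample W: M = 2.28×10⁻³
  sample U: M = 1.78×10⁻³
  sample X: M = 1.70×10⁻³
The maximum is for sample S.

sample S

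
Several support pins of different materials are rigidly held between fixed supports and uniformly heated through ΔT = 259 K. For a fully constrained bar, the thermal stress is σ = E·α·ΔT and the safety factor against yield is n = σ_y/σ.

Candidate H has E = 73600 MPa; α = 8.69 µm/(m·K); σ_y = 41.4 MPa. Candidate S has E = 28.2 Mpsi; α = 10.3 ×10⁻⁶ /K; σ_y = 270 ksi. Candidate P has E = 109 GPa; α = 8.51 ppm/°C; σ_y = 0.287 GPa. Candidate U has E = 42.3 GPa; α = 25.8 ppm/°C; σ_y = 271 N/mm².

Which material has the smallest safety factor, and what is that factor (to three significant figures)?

candidate H, n = 0.250

With everything in SI (GPa, ×10⁻⁶/K, MPa):
  candidate H: E = 73.60, α = 8.69, σ_y = 41.40 → σ = 166 MPa, n = 0.250
  candidate S: E = 194.4, α = 10.3, σ_y = 1862 → σ = 519 MPa, n = 3.59
  candidate P: E = 109.0, α = 8.51, σ_y = 287.0 → σ = 240 MPa, n = 1.19
  candidate U: E = 42.30, α = 25.8, σ_y = 271.0 → σ = 283 MPa, n = 0.959
Candidate H has the lowest safety factor, n = 0.250.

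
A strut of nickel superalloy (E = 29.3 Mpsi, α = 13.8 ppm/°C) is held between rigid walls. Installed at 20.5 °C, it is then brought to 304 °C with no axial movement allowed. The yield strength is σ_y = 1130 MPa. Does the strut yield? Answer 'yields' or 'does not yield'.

does not yield

E = 29.3 Mpsi = 202.0 GPa.
ΔT = 283.5 K. Constrained thermal stress σ = E·α·ΔT = 202.0×10³ MPa × 13.8×10⁻⁶ × 283.5 = 790 MPa (compressive).
Compare to σ_y = 1130 MPa: σ < σ_y, so it does not yield.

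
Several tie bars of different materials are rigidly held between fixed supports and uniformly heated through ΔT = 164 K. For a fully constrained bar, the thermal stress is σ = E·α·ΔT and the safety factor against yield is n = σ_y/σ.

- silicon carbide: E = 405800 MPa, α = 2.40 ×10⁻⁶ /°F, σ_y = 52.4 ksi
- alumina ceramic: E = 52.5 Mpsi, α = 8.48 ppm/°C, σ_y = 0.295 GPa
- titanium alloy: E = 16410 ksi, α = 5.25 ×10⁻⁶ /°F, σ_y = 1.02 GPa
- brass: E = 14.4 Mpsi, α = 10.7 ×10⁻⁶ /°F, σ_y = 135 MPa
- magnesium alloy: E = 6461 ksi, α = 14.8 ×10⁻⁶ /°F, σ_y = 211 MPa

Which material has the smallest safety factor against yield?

brass

With everything in SI (GPa, ×10⁻⁶/K, MPa):
  silicon carbide: E = 405.8, α = 4.32, σ_y = 361.3 → σ = 288 MPa, n = 1.26
  alumina ceramic: E = 362.0, α = 8.48, σ_y = 295.0 → σ = 503 MPa, n = 0.586
  titanium alloy: E = 113.1, α = 9.45, σ_y = 1020 → σ = 175 MPa, n = 5.82
  brass: E = 99.28, α = 19.3, σ_y = 135.0 → σ = 314 MPa, n = 0.430
  magnesium alloy: E = 44.55, α = 26.6, σ_y = 211.0 → σ = 195 MPa, n = 1.08
Smallest n: brass with n = 0.430.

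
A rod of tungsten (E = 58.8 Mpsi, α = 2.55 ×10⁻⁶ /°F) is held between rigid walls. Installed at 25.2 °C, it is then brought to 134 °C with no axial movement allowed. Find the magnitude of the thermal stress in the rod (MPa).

202 MPa

E = 58.8 Mpsi = 405.4 GPa.
α = 2.55×10⁻⁶/°F × 9/5 = 4.59×10⁻⁶/K.
ΔT = 108.8 K. Constrained thermal stress σ = E·α·ΔT = 405.4×10³ MPa × 4.59×10⁻⁶ × 108.8 = 202 MPa (compressive).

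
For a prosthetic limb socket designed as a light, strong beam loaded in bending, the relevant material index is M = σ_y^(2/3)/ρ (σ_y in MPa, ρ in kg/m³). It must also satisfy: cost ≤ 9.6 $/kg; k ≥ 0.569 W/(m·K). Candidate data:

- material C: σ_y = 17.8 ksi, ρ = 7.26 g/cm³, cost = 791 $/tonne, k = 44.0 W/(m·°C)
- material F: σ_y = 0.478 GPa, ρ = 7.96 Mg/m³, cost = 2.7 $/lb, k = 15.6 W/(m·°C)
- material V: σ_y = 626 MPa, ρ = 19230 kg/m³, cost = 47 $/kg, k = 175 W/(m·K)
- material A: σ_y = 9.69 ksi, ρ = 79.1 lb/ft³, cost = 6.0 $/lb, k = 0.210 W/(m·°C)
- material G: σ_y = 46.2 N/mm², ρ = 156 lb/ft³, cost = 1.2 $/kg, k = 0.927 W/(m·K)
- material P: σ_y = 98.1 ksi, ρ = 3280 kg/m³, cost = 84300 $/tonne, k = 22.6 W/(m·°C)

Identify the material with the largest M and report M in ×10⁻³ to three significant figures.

Screen on constraints: cost ≤ 9.6 $/kg; k ≥ 0.569 W/(m·K). Survivors: material C, material F, material G.
Putting every candidate on a common basis:
  material C: σ_y = 122.7 MPa, ρ = 7260 kg/m³
  material F: σ_y = 478.0 MPa, ρ = 7960 kg/m³
  material G: σ_y = 46.20 MPa, ρ = 2499 kg/m³
  material F: M = 7.68×10⁻³
  material G: M = 5.15×10⁻³
  material C: M = 3.40×10⁻³
Material F ranks first.

material F, M = 7.68×10⁻³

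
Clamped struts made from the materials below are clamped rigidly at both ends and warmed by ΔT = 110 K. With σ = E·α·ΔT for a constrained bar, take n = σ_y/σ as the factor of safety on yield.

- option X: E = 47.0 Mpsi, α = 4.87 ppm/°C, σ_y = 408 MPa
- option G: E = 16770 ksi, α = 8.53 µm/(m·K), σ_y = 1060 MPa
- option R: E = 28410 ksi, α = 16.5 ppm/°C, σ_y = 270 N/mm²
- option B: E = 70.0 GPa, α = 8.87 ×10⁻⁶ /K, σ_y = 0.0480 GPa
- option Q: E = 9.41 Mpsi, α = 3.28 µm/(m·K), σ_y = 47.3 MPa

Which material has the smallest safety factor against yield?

In consistent units (E in GPa, α in ×10⁻⁶/K, σ_y in MPa):
  option X: E = 324.1, α = 4.87, σ_y = 408.0 → σ = 174 MPa, n = 2.35
  option G: E = 115.6, α = 8.53, σ_y = 1060 → σ = 108 MPa, n = 9.77
  option R: E = 195.9, α = 16.5, σ_y = 270.0 → σ = 356 MPa, n = 0.759
  option B: E = 70.00, α = 8.87, σ_y = 48.00 → σ = 68.3 MPa, n = 0.703
  option Q: E = 64.88, α = 3.28, σ_y = 47.30 → σ = 23.4 MPa, n = 2.02
Smallest n: option B with n = 0.703.

option B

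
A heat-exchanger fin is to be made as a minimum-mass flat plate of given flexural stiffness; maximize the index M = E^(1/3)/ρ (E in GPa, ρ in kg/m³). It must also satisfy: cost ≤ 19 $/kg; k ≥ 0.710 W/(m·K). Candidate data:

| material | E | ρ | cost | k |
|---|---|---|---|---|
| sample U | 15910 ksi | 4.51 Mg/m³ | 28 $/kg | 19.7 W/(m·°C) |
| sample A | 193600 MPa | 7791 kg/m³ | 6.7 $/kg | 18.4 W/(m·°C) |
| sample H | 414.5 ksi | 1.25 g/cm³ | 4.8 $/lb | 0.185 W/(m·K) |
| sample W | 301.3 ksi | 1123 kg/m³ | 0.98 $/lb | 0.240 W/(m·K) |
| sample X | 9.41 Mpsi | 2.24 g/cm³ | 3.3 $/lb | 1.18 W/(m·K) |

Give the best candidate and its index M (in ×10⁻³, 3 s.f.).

Screen on constraints: cost ≤ 19 $/kg; k ≥ 0.710 W/(m·K). Survivors: sample A, sample X.
After converting to SI:
  sample A: E = 193.6 GPa, ρ = 7791 kg/m³
  sample X: E = 64.88 GPa, ρ = 2240 kg/m³
  sample X: M = 1.79×10⁻³
  sample A: M = 0.743×10⁻³
Sample X ranks first.

sample X, M = 1.79×10⁻³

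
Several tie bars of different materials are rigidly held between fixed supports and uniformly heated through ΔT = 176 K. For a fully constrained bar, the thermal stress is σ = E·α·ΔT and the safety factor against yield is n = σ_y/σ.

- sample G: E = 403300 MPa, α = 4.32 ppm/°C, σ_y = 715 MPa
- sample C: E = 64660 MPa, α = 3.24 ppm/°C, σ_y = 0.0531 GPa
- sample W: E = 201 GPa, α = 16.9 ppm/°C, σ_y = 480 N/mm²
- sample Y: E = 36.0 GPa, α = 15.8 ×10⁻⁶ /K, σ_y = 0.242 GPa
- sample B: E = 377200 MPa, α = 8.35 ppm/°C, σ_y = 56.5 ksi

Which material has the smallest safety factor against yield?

In consistent units (E in GPa, α in ×10⁻⁶/K, σ_y in MPa):
  sample G: E = 403.3, α = 4.32, σ_y = 715.0 → σ = 307 MPa, n = 2.33
  sample C: E = 64.66, α = 3.24, σ_y = 53.10 → σ = 36.9 MPa, n = 1.44
  sample W: E = 201.0, α = 16.9, σ_y = 480.0 → σ = 598 MPa, n = 0.803
  sample Y: E = 36.00, α = 15.8, σ_y = 242.0 → σ = 100 MPa, n = 2.42
  sample B: E = 377.2, α = 8.35, σ_y = 389.6 → σ = 554 MPa, n = 0.703
Smallest n: sample B with n = 0.703.

sample B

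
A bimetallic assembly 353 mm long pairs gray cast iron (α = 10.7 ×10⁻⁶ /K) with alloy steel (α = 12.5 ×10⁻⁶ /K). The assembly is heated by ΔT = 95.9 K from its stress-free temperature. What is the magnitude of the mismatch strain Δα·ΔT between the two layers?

1.73×10⁻⁴

Δα = |10.7 − 12.5|×10⁻⁶/K = 1.80×10⁻⁶/K.
Mismatch strain = Δα·ΔT = 1.80×10⁻⁶ × 95.9 = 1.73×10⁻⁴.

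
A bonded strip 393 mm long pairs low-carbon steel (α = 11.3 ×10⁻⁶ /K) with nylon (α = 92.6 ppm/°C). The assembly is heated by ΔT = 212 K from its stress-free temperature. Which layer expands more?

nylon

α(low-carbon steel) = 11.3×10⁻⁶/K vs α(nylon) = 92.6×10⁻⁶/K.
Higher α expands more for the same ΔT: nylon.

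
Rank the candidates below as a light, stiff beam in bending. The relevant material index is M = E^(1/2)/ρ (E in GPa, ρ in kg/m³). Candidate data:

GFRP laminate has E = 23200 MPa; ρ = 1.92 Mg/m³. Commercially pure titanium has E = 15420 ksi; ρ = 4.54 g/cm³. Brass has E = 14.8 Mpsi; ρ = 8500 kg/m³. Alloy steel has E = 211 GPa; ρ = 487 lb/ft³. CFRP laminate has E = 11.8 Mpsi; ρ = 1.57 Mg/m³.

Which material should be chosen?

CFRP laminate

After converting to SI:
  GFRP laminate: E = 23.20 GPa, ρ = 1920 kg/m³
  commercially pure titanium: E = 106.3 GPa, ρ = 4540 kg/m³
  brass: E = 102.0 GPa, ρ = 8500 kg/m³
  alloy steel: E = 211.0 GPa, ρ = 7801 kg/m³
  CFRP laminate: E = 81.36 GPa, ρ = 1570 kg/m³
  CFRP laminate: M = 5.75×10⁻³
  GFRP laminate: M = 2.51×10⁻³
  commercially pure titanium: M = 2.27×10⁻³
  alloy steel: M = 1.86×10⁻³
  brass: M = 1.19×10⁻³
The maximum is for CFRP laminate.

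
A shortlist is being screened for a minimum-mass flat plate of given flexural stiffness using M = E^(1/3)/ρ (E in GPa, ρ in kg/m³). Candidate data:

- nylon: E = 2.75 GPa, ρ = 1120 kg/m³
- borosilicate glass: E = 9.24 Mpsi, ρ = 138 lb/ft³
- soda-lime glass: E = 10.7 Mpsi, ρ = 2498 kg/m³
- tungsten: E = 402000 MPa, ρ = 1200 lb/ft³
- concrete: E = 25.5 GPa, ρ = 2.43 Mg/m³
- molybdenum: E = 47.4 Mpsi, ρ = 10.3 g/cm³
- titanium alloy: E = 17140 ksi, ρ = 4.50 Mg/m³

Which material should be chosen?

Putting every candidate on a common basis:
  nylon: E = 2.750 GPa, ρ = 1120 kg/m³
  borosilicate glass: E = 63.71 GPa, ρ = 2211 kg/m³
  soda-lime glass: E = 73.77 GPa, ρ = 2498 kg/m³
  tungsten: E = 402.0 GPa, ρ = 19220 kg/m³
  concrete: E = 25.50 GPa, ρ = 2430 kg/m³
  molybdenum: E = 326.8 GPa, ρ = 10300 kg/m³
  titanium alloy: E = 118.2 GPa, ρ = 4500 kg/m³
  borosilicate glass: M = 1.81×10⁻³
  soda-lime glass: M = 1.68×10⁻³
  nylon: M = 1.25×10⁻³
  concrete: M = 1.21×10⁻³
  titanium alloy: M = 1.09×10⁻³
  molybdenum: M = 0.669×10⁻³
  tungsten: M = 0.384×10⁻³
The maximum is for borosilicate glass.

borosilicate glass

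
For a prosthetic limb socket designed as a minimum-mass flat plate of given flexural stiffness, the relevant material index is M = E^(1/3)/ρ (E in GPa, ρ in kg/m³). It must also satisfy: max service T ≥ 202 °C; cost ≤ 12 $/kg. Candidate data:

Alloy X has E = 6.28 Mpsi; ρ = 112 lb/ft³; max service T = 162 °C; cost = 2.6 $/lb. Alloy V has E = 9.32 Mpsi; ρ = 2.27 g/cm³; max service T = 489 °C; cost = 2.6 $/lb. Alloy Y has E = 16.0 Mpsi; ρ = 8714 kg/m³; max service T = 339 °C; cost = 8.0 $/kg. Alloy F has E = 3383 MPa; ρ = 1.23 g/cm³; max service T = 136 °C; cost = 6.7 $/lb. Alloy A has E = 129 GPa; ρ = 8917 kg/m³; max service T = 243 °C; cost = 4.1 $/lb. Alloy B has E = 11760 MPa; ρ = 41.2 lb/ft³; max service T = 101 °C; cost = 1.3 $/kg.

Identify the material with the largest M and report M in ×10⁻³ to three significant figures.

Screen on constraints: max service T ≥ 202 °C; cost ≤ 12 $/kg. Survivors: alloy V, alloy Y, alloy A.
Putting every candidate on a common basis:
  alloy V: E = 64.26 GPa, ρ = 2270 kg/m³
  alloy Y: E = 110.3 GPa, ρ = 8714 kg/m³
  alloy A: E = 129.0 GPa, ρ = 8917 kg/m³
  alloy V: M = 1.76×10⁻³
  alloy A: M = 0.567×10⁻³
  alloy Y: M = 0.550×10⁻³
Highest index: alloy V.

alloy V, M = 1.76×10⁻³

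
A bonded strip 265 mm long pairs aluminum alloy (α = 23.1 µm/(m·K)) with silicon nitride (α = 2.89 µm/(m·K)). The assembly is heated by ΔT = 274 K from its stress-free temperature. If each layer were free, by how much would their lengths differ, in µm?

1470 µm

Δα = |23.1 − 2.89|×10⁻⁶/K = 20.2×10⁻⁶/K.
ΔL_mismatch = Δα·L·ΔT = 20.2×10⁻⁶ × 265.0 mm × 274.0 K = 1470 µm.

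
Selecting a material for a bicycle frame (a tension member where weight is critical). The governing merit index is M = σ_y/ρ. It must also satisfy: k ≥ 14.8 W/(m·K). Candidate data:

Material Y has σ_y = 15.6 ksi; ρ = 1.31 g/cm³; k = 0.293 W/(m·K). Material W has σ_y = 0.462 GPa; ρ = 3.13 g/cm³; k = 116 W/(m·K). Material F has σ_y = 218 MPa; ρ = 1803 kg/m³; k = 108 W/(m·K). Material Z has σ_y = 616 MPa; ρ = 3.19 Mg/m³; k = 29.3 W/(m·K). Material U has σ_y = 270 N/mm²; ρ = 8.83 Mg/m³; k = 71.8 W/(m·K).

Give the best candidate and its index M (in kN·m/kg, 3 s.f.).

Screen on constraints: k ≥ 14.8 W/(m·K). Survivors: material W, material F, material Z, material U.
Convert each candidate to consistent units, then evaluate M:
  material W: σ_y = 462.0 MPa, ρ = 3130 kg/m³
  material F: σ_y = 218.0 MPa, ρ = 1803 kg/m³
  material Z: σ_y = 616.0 MPa, ρ = 3190 kg/m³
  material U: σ_y = 270.0 MPa, ρ = 8830 kg/m³
  material Z: M = 193 kN·m/kg
  material W: M = 148 kN·m/kg
  material F: M = 121 kN·m/kg
  material U: M = 30.6 kN·m/kg
Material Z has the largest M.

material Z, M = 193 kN·m/kg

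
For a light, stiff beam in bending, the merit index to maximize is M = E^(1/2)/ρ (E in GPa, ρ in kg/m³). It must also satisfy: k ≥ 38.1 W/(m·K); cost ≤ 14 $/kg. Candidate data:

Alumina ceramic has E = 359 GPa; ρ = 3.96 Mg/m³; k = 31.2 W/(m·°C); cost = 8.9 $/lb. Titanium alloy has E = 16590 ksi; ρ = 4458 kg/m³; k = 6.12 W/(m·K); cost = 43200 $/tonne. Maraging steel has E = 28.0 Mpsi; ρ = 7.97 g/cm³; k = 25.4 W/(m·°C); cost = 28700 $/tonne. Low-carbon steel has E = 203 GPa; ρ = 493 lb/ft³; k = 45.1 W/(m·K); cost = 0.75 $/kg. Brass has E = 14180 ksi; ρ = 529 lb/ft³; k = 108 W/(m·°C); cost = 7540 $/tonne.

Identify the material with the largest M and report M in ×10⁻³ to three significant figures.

Screen on constraints: k ≥ 38.1 W/(m·K); cost ≤ 14 $/kg. Survivors: low-carbon steel, brass.
After converting to SI:
  low-carbon steel: E = 203.0 GPa, ρ = 7897 kg/m³
  brass: E = 97.77 GPa, ρ = 8474 kg/m³
  low-carbon steel: M = 1.80×10⁻³
  brass: M = 1.17×10⁻³
The maximum is for low-carbon steel.

low-carbon steel, M = 1.80×10⁻³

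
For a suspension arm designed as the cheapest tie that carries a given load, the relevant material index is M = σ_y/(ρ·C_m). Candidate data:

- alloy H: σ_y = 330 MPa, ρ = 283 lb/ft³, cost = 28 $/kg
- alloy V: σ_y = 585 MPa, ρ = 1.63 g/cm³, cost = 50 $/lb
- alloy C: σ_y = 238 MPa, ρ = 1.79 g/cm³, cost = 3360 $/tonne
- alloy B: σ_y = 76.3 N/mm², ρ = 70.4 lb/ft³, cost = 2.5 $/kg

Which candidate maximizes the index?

alloy C

Normalizing units and computing the index:
  alloy H: σ_y = 330.0 MPa, ρ = 4533 kg/m³, cost = 28.00 $/kg
  alloy V: σ_y = 585.0 MPa, ρ = 1630 kg/m³, cost = 110.2 $/kg
  alloy C: σ_y = 238.0 MPa, ρ = 1790 kg/m³, cost = 3.360 $/kg
  alloy B: σ_y = 76.30 MPa, ρ = 1128 kg/m³, cost = 2.500 $/kg
  alloy C: M = 39.6 kN·m per $
  alloy B: M = 27.1 kN·m per $
  alloy V: M = 3.26 kN·m per $
  alloy H: M = 2.60 kN·m per $
Highest index: alloy C.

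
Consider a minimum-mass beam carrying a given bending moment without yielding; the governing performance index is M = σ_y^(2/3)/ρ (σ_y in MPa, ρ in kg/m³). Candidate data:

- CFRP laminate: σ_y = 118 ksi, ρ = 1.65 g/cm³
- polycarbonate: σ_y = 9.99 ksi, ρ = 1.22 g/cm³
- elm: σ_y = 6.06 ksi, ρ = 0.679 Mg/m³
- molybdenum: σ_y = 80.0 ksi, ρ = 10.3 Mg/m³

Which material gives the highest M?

Convert each candidate to consistent units, then evaluate M:
  CFRP laminate: σ_y = 813.6 MPa, ρ = 1650 kg/m³
  polycarbonate: σ_y = 68.88 MPa, ρ = 1220 kg/m³
  elm: σ_y = 41.78 MPa, ρ = 679.0 kg/m³
  molybdenum: σ_y = 551.6 MPa, ρ = 10300 kg/m³
  CFRP laminate: M = 52.8×10⁻³
  elm: M = 17.7×10⁻³
  polycarbonate: M = 13.8×10⁻³
  molybdenum: M = 6.53×10⁻³
The maximum is for CFRP laminate.

CFRP laminate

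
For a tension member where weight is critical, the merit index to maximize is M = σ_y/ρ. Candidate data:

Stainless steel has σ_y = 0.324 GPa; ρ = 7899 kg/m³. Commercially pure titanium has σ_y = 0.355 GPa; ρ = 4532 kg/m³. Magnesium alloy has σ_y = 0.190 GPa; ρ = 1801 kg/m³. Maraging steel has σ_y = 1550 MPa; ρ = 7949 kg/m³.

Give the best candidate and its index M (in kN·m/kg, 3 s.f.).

Putting every candidate on a common basis:
  stainless steel: σ_y = 324.0 MPa, ρ = 7899 kg/m³
  commercially pure titanium: σ_y = 355.0 MPa, ρ = 4532 kg/m³
  magnesium alloy: σ_y = 190.0 MPa, ρ = 1801 kg/m³
  maraging steel: σ_y = 1550 MPa, ρ = 7949 kg/m³
  maraging steel: M = 195 kN·m/kg
  magnesium alloy: M = 105 kN·m/kg
  commercially pure titanium: M = 78.3 kN·m/kg
  stainless steel: M = 41.0 kN·m/kg
Maraging steel has the largest M.

maraging steel, M = 195 kN·m/kg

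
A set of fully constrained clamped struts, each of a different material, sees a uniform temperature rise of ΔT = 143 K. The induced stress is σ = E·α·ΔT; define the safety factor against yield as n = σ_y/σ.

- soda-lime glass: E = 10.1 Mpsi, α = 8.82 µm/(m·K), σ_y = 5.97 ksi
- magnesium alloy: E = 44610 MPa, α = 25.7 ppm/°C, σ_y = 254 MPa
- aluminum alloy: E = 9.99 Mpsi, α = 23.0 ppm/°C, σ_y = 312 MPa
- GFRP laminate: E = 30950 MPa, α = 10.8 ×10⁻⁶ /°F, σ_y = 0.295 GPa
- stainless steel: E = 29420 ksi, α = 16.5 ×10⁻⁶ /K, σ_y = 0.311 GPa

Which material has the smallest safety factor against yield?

soda-lime glass

Per material, after unit conversion:
  soda-lime glass: E = 69.64, α = 8.82, σ_y = 41.16 → σ = 87.8 MPa, n = 0.469
  magnesium alloy: E = 44.61, α = 25.7, σ_y = 254.0 → σ = 164 MPa, n = 1.55
  aluminum alloy: E = 68.88, α = 23.0, σ_y = 312.0 → σ = 227 MPa, n = 1.38
  GFRP laminate: E = 30.95, α = 19.4, σ_y = 295.0 → σ = 86.0 MPa, n = 3.43
  stainless steel: E = 202.8, α = 16.5, σ_y = 311.0 → σ = 479 MPa, n = 0.650
The minimum is soda-lime glass at n = 0.469.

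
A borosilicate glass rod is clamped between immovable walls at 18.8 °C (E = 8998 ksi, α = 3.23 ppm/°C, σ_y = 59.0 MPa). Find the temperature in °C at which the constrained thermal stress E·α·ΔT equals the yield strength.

E = 8998 ksi = 62.04 GPa.
E·α·ΔT = 59.00 MPa ⇒ ΔT = 59.00 / (62.04×10³ × 3.23×10⁻⁶) = 294.4 K.
T = 18.8 + 294.4 = 313.2 °C.

313 °C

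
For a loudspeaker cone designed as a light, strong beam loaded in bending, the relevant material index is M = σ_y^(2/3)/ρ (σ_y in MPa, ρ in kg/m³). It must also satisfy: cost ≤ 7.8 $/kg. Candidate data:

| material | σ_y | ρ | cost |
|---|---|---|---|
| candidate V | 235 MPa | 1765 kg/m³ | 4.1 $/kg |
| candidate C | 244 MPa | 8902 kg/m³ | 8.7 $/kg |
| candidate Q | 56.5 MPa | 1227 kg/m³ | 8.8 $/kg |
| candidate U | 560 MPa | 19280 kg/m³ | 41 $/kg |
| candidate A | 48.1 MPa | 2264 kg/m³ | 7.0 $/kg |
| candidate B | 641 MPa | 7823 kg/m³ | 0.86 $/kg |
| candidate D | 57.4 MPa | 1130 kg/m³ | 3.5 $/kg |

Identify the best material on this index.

candidate V

Screen on constraints: cost ≤ 7.8 $/kg. Survivors: candidate V, candidate A, candidate B, candidate D.
Per-candidate index values:
  candidate V: M = 21.6×10⁻³
  candidate D: M = 13.2×10⁻³
  candidate B: M = 9.50×10⁻³
  candidate A: M = 5.84×10⁻³
The maximum is for candidate V.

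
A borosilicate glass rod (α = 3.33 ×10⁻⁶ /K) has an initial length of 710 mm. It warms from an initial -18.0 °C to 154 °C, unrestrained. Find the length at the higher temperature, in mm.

710.41 mm

ΔT = 154 − (-18.0) = 172.0 K.
ΔL = α·L₀·ΔT = 3.33×10⁻⁶ × 710 mm × 172.0 K = 0.407 mm.
L = L₀ + ΔL = 710 + 0.407 = 710.41 mm.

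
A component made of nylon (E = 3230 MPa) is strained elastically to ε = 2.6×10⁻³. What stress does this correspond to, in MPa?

8.40 MPa

E = 3230 MPa = 3.230 GPa.
σ = E·ε = 3230 MPa × 2.6×10⁻³ = 8.40 MPa.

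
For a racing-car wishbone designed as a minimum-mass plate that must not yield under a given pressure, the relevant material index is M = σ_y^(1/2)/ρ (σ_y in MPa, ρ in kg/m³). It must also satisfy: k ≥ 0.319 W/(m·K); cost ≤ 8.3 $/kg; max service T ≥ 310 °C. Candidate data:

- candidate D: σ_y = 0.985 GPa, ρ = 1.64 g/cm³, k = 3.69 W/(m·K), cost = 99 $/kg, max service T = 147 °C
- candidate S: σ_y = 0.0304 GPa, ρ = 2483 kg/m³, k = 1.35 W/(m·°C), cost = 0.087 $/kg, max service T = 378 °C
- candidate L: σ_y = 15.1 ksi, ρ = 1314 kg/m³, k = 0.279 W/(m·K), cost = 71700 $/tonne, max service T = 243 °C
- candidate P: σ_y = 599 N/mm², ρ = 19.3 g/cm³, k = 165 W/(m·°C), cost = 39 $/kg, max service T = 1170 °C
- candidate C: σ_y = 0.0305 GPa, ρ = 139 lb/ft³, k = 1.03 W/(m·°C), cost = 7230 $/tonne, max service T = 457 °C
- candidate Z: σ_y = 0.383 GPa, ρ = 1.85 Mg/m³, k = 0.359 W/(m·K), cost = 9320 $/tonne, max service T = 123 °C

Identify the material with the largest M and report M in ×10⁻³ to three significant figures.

candidate C, M = 2.48×10⁻³

Screen on constraints: k ≥ 0.319 W/(m·K); cost ≤ 8.3 $/kg; max service T ≥ 310 °C. Survivors: candidate S, candidate C.
In SI units:
  candidate S: σ_y = 30.40 MPa, ρ = 2483 kg/m³
  candidate C: σ_y = 30.50 MPa, ρ = 2227 kg/m³
  candidate C: M = 2.48×10⁻³
  candidate S: M = 2.22×10⁻³
Highest index: candidate C.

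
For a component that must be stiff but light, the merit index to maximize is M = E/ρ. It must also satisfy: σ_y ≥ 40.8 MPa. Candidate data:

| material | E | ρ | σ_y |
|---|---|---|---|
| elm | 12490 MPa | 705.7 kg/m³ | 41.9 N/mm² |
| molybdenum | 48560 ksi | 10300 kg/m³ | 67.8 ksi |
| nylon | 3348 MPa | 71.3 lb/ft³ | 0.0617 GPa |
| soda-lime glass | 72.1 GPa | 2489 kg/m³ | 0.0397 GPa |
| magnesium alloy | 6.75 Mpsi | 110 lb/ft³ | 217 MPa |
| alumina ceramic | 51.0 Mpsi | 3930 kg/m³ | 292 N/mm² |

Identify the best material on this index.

Screen on constraints: σ_y ≥ 40.8 MPa. Survivors: elm, molybdenum, nylon, magnesium alloy, alumina ceramic.
Putting every candidate on a common basis:
  elm: E = 12.49 GPa, ρ = 705.7 kg/m³
  molybdenum: E = 334.8 GPa, ρ = 10300 kg/m³
  nylon: E = 3.348 GPa, ρ = 1142 kg/m³
  magnesium alloy: E = 46.54 GPa, ρ = 1762 kg/m³
  alumina ceramic: E = 351.6 GPa, ρ = 3930 kg/m³
  alumina ceramic: M = 89.5 MN·m/kg
  molybdenum: M = 32.5 MN·m/kg
  magnesium alloy: M = 26.4 MN·m/kg
  elm: M = 17.7 MN·m/kg
  nylon: M = 2.93 MN·m/kg
The maximum is for alumina ceramic.

alumina ceramic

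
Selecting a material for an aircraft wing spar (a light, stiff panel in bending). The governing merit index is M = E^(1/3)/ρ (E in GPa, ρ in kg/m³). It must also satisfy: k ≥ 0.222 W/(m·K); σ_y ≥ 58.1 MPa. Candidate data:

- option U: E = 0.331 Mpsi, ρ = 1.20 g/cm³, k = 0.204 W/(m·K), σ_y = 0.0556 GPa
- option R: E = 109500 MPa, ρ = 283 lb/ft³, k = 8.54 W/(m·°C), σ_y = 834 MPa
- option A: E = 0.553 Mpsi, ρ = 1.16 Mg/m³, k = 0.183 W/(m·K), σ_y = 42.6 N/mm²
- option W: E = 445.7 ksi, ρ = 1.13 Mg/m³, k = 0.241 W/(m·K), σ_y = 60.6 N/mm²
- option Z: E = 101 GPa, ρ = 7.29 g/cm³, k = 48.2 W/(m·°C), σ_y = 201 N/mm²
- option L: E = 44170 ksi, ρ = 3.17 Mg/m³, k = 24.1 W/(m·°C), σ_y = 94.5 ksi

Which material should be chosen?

Screen on constraints: k ≥ 0.222 W/(m·K); σ_y ≥ 58.1 MPa. Survivors: option R, option W, option Z, option L.
Convert each candidate to consistent units, then evaluate M:
  option R: E = 109.5 GPa, ρ = 4533 kg/m³
  option W: E = 3.073 GPa, ρ = 1130 kg/m³
  option Z: E = 101.0 GPa, ρ = 7290 kg/m³
  option L: E = 304.5 GPa, ρ = 3170 kg/m³
  option L: M = 2.12×10⁻³
  option W: M = 1.29×10⁻³
  option R: M = 1.06×10⁻³
  option Z: M = 0.639×10⁻³
Option L has the largest M.

option L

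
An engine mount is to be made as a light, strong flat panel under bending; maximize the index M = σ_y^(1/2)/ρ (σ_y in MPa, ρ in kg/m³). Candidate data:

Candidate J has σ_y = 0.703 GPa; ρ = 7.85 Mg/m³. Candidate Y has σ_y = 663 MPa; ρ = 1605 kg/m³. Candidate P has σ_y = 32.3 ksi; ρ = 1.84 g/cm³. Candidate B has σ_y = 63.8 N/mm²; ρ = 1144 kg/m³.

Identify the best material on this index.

candidate Y

Convert each candidate to consistent units, then evaluate M:
  candidate J: σ_y = 703.0 MPa, ρ = 7850 kg/m³
  candidate Y: σ_y = 663.0 MPa, ρ = 1605 kg/m³
  candidate P: σ_y = 222.7 MPa, ρ = 1840 kg/m³
  candidate B: σ_y = 63.80 MPa, ρ = 1144 kg/m³
  candidate Y: M = 16.0×10⁻³
  candidate P: M = 8.11×10⁻³
  candidate B: M = 6.98×10⁻³
  candidate J: M = 3.38×10⁻³
The maximum is for candidate Y.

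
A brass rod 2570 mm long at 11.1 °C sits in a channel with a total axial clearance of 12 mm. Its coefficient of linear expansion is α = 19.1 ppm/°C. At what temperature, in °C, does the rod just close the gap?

α·L₀·ΔT = 12.0 mm ⇒ ΔT = 12.0 / (19.1×10⁻⁶ × 2570.0) = 244.5 K.
T = 11.1 + 244.5 = 255.6 °C.

256 °C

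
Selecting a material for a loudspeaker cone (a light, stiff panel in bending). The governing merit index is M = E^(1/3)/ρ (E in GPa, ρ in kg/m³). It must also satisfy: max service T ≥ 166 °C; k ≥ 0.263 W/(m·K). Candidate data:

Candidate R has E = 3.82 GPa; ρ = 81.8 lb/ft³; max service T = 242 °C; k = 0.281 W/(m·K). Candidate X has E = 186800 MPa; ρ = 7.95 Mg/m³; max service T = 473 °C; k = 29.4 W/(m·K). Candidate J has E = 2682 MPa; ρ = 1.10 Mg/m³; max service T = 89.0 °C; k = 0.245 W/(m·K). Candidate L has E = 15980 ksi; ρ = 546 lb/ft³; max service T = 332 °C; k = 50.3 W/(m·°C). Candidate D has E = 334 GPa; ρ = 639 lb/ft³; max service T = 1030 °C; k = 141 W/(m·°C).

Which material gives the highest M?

Screen on constraints: max service T ≥ 166 °C; k ≥ 0.263 W/(m·K). Survivors: candidate R, candidate X, candidate L, candidate D.
Convert each candidate to consistent units, then evaluate M:
  candidate R: E = 3.820 GPa, ρ = 1310 kg/m³
  candidate X: E = 186.8 GPa, ρ = 7950 kg/m³
  candidate L: E = 110.2 GPa, ρ = 8746 kg/m³
  candidate D: E = 334.0 GPa, ρ = 10240 kg/m³
  candidate R: M = 1.19×10⁻³
  candidate X: M = 0.719×10⁻³
  candidate D: M = 0.678×10⁻³
  candidate L: M = 0.548×10⁻³
Candidate R has the largest M.

candidate R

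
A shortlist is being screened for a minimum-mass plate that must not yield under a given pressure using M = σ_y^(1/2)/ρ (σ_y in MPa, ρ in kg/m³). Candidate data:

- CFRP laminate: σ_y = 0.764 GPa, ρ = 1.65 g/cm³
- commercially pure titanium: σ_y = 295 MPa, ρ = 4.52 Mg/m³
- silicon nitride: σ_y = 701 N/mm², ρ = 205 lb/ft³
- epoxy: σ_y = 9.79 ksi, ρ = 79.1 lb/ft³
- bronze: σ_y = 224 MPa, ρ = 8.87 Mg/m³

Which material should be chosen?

CFRP laminate

In SI units:
  CFRP laminate: σ_y = 764.0 MPa, ρ = 1650 kg/m³
  commercially pure titanium: σ_y = 295.0 MPa, ρ = 4520 kg/m³
  silicon nitride: σ_y = 701.0 MPa, ρ = 3284 kg/m³
  epoxy: σ_y = 67.50 MPa, ρ = 1267 kg/m³
  bronze: σ_y = 224.0 MPa, ρ = 8870 kg/m³
  CFRP laminate: M = 16.8×10⁻³
  silicon nitride: M = 8.06×10⁻³
  epoxy: M = 6.48×10⁻³
  commercially pure titanium: M = 3.80×10⁻³
  bronze: M = 1.69×10⁻³
CFRP laminate ranks first.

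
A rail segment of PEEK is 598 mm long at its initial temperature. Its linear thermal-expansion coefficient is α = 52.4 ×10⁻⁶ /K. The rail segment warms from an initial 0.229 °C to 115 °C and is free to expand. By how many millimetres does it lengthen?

3.60 mm

ΔT = 115 − 0.229 = 114.8 K.
ΔL = α·L₀·ΔT = 52.4×10⁻⁶ × 598 mm × 114.8 K = 3.60 mm.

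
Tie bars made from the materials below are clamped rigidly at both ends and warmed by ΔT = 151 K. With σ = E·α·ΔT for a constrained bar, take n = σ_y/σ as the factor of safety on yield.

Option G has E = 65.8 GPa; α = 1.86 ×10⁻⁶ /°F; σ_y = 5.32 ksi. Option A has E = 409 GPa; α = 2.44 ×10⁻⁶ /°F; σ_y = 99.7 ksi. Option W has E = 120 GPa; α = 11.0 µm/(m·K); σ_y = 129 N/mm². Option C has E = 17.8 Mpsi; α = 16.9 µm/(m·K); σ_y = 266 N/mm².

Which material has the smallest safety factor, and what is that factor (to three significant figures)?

option W, n = 0.647

In consistent units (E in GPa, α in ×10⁻⁶/K, σ_y in MPa):
  option G: E = 65.80, α = 3.35, σ_y = 36.68 → σ = 33.3 MPa, n = 1.10
  option A: E = 409.0, α = 4.39, σ_y = 687.4 → σ = 271 MPa, n = 2.53
  option W: E = 120.0, α = 11.0, σ_y = 129.0 → σ = 199 MPa, n = 0.647
  option C: E = 122.7, α = 16.9, σ_y = 266.0 → σ = 313 MPa, n = 0.849
Smallest n: option W with n = 0.647.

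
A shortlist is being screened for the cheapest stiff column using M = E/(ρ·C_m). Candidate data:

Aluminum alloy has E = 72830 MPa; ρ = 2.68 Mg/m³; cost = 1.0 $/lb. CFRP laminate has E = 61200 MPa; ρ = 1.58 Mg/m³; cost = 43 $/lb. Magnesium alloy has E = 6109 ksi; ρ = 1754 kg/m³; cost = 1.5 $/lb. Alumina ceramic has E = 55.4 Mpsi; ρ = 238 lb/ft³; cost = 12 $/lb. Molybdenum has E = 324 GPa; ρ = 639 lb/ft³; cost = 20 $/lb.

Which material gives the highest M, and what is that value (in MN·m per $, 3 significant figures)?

Normalizing units and computing the index:
  aluminum alloy: E = 72.83 GPa, ρ = 2680 kg/m³, cost = 2.205 $/kg
  CFRP laminate: E = 61.20 GPa, ρ = 1580 kg/m³, cost = 94.80 $/kg
  magnesium alloy: E = 42.12 GPa, ρ = 1754 kg/m³, cost = 3.307 $/kg
  alumina ceramic: E = 382.0 GPa, ρ = 3812 kg/m³, cost = 26.46 $/kg
  molybdenum: E = 324.0 GPa, ρ = 10240 kg/m³, cost = 44.09 $/kg
  aluminum alloy: M = 12.3 MN·m per $
  magnesium alloy: M = 7.26 MN·m per $
  alumina ceramic: M = 3.79 MN·m per $
  molybdenum: M = 0.718 MN·m per $
  CFRP laminate: M = 0.409 MN·m per $
Aluminum alloy ranks first.

aluminum alloy, M = 12.3 MN·m per $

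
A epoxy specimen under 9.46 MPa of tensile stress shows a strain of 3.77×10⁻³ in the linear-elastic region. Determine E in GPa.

E = σ/ε = 9.46 MPa / 3.77×10⁻³ = 2509 MPa = 2.51 GPa.

2.51 GPa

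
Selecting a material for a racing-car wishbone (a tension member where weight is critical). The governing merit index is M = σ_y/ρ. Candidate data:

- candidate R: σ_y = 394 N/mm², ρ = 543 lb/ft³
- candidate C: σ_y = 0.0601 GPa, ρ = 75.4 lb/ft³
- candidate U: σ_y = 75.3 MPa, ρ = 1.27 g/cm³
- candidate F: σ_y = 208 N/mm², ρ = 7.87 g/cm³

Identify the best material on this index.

Convert each candidate to consistent units, then evaluate M:
  candidate R: σ_y = 394.0 MPa, ρ = 8698 kg/m³
  candidate C: σ_y = 60.10 MPa, ρ = 1208 kg/m³
  candidate U: σ_y = 75.30 MPa, ρ = 1270 kg/m³
  candidate F: σ_y = 208.0 MPa, ρ = 7870 kg/m³
  candidate U: M = 59.3 kN·m/kg
  candidate C: M = 49.8 kN·m/kg
  candidate R: M = 45.3 kN·m/kg
  candidate F: M = 26.4 kN·m/kg
Highest index: candidate U.

candidate U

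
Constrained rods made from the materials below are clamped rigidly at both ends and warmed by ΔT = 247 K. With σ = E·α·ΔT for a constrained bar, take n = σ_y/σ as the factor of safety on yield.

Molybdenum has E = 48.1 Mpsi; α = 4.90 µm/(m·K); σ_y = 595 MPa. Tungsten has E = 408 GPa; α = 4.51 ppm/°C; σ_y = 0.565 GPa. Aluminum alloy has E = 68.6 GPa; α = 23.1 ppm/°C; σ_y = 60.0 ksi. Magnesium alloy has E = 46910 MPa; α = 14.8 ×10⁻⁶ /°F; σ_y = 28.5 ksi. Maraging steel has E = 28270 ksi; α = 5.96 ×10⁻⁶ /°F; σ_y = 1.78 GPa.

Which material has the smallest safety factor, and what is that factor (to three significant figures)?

magnesium alloy, n = 0.637

Per material, after unit conversion:
  molybdenum: E = 331.6, α = 4.90, σ_y = 595.0 → σ = 401 MPa, n = 1.48
  tungsten: E = 408.0, α = 4.51, σ_y = 565.0 → σ = 454 MPa, n = 1.24
  aluminum alloy: E = 68.60, α = 23.1, σ_y = 413.7 → σ = 391 MPa, n = 1.06
  magnesium alloy: E = 46.91, α = 26.6, σ_y = 196.5 → σ = 309 MPa, n = 0.637
  maraging steel: E = 194.9, α = 10.7, σ_y = 1780 → σ = 516 MPa, n = 3.45
Smallest n: magnesium alloy with n = 0.637.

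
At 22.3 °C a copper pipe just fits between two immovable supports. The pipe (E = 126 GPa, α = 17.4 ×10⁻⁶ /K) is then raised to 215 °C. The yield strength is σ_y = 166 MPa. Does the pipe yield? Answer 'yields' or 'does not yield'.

ΔT = 192.7 K. Constrained thermal stress σ = E·α·ΔT = 126.0×10³ MPa × 17.4×10⁻⁶ × 192.7 = 422 MPa (compressive).
Compare to σ_y = 166 MPa: σ ≥ σ_y, so it yields.

yields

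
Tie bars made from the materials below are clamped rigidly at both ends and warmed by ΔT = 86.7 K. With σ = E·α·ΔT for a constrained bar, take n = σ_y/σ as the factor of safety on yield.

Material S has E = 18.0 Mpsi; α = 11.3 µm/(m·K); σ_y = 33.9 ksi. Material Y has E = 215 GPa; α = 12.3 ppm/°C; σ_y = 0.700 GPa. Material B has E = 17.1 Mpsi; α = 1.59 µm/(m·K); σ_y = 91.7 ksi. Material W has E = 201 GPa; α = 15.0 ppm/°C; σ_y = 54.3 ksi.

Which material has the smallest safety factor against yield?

Per material, after unit conversion:
  material S: E = 124.1, α = 11.3, σ_y = 233.7 → σ = 122 MPa, n = 1.92
  material Y: E = 215.0, α = 12.3, σ_y = 700.0 → σ = 229 MPa, n = 3.05
  material B: E = 117.9, α = 1.59, σ_y = 632.2 → σ = 16.3 MPa, n = 38.9
  material W: E = 201.0, α = 15.0, σ_y = 374.4 → σ = 261 MPa, n = 1.43
Material W has the lowest safety factor, n = 1.43.

material W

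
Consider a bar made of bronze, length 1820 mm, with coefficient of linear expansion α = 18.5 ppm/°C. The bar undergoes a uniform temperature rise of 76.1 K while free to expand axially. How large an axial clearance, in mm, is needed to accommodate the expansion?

ΔL = α·L₀·ΔT = 18.5×10⁻⁶ × 1820 mm × 76.10 K = 2.56 mm.

2.56 mm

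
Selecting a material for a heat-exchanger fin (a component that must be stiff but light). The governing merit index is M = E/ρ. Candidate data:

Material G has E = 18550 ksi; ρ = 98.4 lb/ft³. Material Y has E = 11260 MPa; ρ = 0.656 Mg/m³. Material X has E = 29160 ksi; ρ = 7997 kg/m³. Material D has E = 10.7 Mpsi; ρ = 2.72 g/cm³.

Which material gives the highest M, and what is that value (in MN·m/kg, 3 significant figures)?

After converting to SI:
  material G: E = 127.9 GPa, ρ = 1576 kg/m³
  material Y: E = 11.26 GPa, ρ = 656.0 kg/m³
  material X: E = 201.1 GPa, ρ = 7997 kg/m³
  material D: E = 73.77 GPa, ρ = 2720 kg/m³
  material G: M = 81.1 MN·m/kg
  material D: M = 27.1 MN·m/kg
  material X: M = 25.1 MN·m/kg
  material Y: M = 17.2 MN·m/kg
Material G has the largest M.

material G, M = 81.1 MN·m/kg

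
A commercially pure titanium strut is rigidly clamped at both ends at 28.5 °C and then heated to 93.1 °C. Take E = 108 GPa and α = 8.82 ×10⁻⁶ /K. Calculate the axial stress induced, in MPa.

ΔT = 64.60 K. Constrained thermal stress σ = E·α·ΔT = 108.0×10³ MPa × 8.82×10⁻⁶ × 64.60 = 61.5 MPa (compressive).

61.5 MPa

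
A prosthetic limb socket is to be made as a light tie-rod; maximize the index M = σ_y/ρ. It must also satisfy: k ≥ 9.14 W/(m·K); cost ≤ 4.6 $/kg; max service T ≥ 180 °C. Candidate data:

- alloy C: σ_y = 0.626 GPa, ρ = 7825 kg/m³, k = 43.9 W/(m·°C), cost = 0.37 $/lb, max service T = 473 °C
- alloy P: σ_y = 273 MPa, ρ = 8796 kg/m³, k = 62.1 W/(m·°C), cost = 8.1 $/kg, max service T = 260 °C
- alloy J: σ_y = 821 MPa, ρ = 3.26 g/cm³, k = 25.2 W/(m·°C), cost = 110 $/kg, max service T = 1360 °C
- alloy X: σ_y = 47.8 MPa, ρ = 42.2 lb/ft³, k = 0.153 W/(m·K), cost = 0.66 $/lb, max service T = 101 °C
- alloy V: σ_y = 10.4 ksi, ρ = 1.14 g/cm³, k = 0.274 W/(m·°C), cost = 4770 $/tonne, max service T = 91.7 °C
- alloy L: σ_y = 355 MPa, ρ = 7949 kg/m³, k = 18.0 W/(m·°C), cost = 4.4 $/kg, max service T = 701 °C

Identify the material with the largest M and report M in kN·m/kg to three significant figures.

alloy C, M = 80.0 kN·m/kg

Screen on constraints: k ≥ 9.14 W/(m·K); cost ≤ 4.6 $/kg; max service T ≥ 180 °C. Survivors: alloy C, alloy L.
In SI units:
  alloy C: σ_y = 626.0 MPa, ρ = 7825 kg/m³
  alloy L: σ_y = 355.0 MPa, ρ = 7949 kg/m³
  alloy C: M = 80.0 kN·m/kg
  alloy L: M = 44.7 kN·m/kg
Highest index: alloy C.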